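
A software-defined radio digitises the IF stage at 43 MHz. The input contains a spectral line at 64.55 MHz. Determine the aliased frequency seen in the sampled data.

64.55 MHz mod fs = 21.55 MHz.
21.55 MHz > fs/2 = 21.5 MHz, folds to fs − 21.55 MHz = 21.45 MHz.

21.45 MHz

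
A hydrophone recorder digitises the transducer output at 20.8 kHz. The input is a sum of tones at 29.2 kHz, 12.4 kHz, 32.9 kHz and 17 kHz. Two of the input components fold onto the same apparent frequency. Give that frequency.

fs/2 = 10.4 kHz.
29.2 kHz mod fs = 8.4 kHz.
8.4 kHz ≤ fs/2 = 10.4 kHz, appears at 8.4 kHz.
12.4 kHz > fs/2 = 10.4 kHz, folds to fs − 12.4 kHz = 8.4 kHz.
32.9 kHz mod fs = 12.1 kHz.
12.1 kHz > fs/2 = 10.4 kHz, folds to fs − 12.1 kHz = 8.7 kHz.
17 kHz > fs/2 = 10.4 kHz, folds to fs − 17 kHz = 3.8 kHz.
12.4 kHz and 29.2 kHz both map to 8.4 kHz.

8.4 kHz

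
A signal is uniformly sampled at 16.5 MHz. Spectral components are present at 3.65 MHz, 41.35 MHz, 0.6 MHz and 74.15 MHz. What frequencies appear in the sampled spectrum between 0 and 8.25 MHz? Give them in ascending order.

fs/2 = 8.25 MHz.
3.65 MHz ≤ fs/2 = 8.25 MHz, passes unchanged.
41.35 MHz mod fs = 8.35 MHz.
8.35 MHz > fs/2 = 8.25 MHz, folds to fs − 8.35 MHz = 8.15 MHz.
0.6 MHz ≤ fs/2 = 8.25 MHz, passes unchanged.
74.15 MHz mod fs = 8.15 MHz.
8.15 MHz ≤ fs/2 = 8.25 MHz, appears at 8.15 MHz.
Distinct values: {0.6 MHz, 3.65 MHz, 8.15 MHz}.

0.6 MHz, 3.65 MHz, 8.15 MHz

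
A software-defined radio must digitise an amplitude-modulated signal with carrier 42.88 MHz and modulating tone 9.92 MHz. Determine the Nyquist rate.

AM sidebands sit at fc ± fm = 32.96 MHz and 52.8 MHz.
Highest-frequency component: 52.8 MHz.
Nyquist rate = 2 × 52.8 MHz = 105.6 MHz.

105.6 MHz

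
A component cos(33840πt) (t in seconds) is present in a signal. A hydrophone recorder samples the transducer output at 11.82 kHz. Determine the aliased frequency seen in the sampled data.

5.1 kHz

ω = 33840π rad/s → f = ω/(2π) = 16920 Hz = 16.92 kHz.
16.92 kHz mod fs = 5.1 kHz.
5.1 kHz ≤ fs/2 = 5.91 kHz, appears at 5.1 kHz.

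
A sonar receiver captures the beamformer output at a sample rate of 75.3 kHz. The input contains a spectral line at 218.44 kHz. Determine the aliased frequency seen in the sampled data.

7.46 kHz

218.44 kHz mod fs = 67.84 kHz.
67.84 kHz > fs/2 = 37.65 kHz, folds to fs − 67.84 kHz = 7.46 kHz.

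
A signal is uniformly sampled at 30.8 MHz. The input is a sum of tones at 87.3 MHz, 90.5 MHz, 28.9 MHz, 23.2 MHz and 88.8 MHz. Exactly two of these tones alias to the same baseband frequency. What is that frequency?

fs/2 = 15.4 MHz.
87.3 MHz mod fs = 25.7 MHz.
25.7 MHz > fs/2 = 15.4 MHz, folds to fs − 25.7 MHz = 5.1 MHz.
90.5 MHz mod fs = 28.9 MHz.
28.9 MHz > fs/2 = 15.4 MHz, folds to fs − 28.9 MHz = 1.9 MHz.
28.9 MHz > fs/2 = 15.4 MHz, folds to fs − 28.9 MHz = 1.9 MHz.
23.2 MHz > fs/2 = 15.4 MHz, folds to fs − 23.2 MHz = 7.6 MHz.
88.8 MHz mod fs = 27.2 MHz.
27.2 MHz > fs/2 = 15.4 MHz, folds to fs − 27.2 MHz = 3.6 MHz.
28.9 MHz and 90.5 MHz both map to 1.9 MHz.

1.9 MHz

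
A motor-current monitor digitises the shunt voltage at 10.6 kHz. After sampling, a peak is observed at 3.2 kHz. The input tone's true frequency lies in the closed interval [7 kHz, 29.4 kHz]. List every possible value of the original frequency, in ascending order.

7.4 kHz, 13.8 kHz, 18 kHz, 24.4 kHz, 28.6 kHz

Frequencies that alias to 3.2 kHz are k·fs ± 3.2 kHz for integer k ≥ 0.
k=0: 3.2 kHz.
k=1: 7.4 kHz, 13.8 kHz.
k=2: 18 kHz, 24.4 kHz.
k=3: 28.6 kHz, 35 kHz.
k=4: 39.2 kHz, 45.6 kHz.
Within [7 kHz, 29.4 kHz]: 7.4 kHz, 13.8 kHz, 18 kHz, 24.4 kHz, 28.6 kHz.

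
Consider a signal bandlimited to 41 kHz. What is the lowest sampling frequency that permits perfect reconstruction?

82 kHz

Nyquist rate = 2 × 41 kHz = 82 kHz.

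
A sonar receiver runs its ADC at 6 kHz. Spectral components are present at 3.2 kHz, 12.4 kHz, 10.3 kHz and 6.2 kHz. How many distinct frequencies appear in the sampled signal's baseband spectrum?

4

fs/2 = 3 kHz.
3.2 kHz > fs/2 = 3 kHz, folds to fs − 3.2 kHz = 2.8 kHz.
12.4 kHz mod fs = 0.4 kHz.
0.4 kHz ≤ fs/2 = 3 kHz, appears at 0.4 kHz.
10.3 kHz mod fs = 4.3 kHz.
4.3 kHz > fs/2 = 3 kHz, folds to fs − 4.3 kHz = 1.7 kHz.
6.2 kHz mod fs = 0.2 kHz.
0.2 kHz ≤ fs/2 = 3 kHz, appears at 0.2 kHz.
Distinct values: {0.2 kHz, 0.4 kHz, 1.7 kHz, 2.8 kHz} → 4.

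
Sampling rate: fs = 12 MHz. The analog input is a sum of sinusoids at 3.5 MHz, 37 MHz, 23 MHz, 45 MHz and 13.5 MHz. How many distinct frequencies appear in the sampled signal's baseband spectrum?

fs/2 = 6 MHz.
3.5 MHz ≤ fs/2 = 6 MHz, passes unchanged.
37 MHz mod fs = 1 MHz.
1 MHz ≤ fs/2 = 6 MHz, appears at 1 MHz.
23 MHz mod fs = 11 MHz.
11 MHz > fs/2 = 6 MHz, folds to fs − 11 MHz = 1 MHz.
45 MHz mod fs = 9 MHz.
9 MHz > fs/2 = 6 MHz, folds to fs − 9 MHz = 3 MHz.
13.5 MHz mod fs = 1.5 MHz.
1.5 MHz ≤ fs/2 = 6 MHz, appears at 1.5 MHz.
Distinct values: {1 MHz, 1.5 MHz, 3 MHz, 3.5 MHz} → 4.

4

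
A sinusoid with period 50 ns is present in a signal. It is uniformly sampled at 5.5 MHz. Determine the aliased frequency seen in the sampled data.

2 MHz

T = 50 ns → f = 1/T = 20 MHz.
20 MHz mod fs = 3.5 MHz.
3.5 MHz > fs/2 = 2.75 MHz, folds to fs − 3.5 MHz = 2 MHz.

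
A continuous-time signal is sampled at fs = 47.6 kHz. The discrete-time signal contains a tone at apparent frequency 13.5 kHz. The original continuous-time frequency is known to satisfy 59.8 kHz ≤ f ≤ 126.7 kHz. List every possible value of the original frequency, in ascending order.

Frequencies that alias to 13.5 kHz are k·fs ± 13.5 kHz for integer k ≥ 0.
k=0: 13.5 kHz.
k=1: 34.1 kHz, 61.1 kHz.
k=2: 81.7 kHz, 108.7 kHz.
k=3: 129.3 kHz, 156.3 kHz.
Within [59.8 kHz, 126.7 kHz]: 61.1 kHz, 81.7 kHz, 108.7 kHz.

61.1 kHz, 81.7 kHz, 108.7 kHz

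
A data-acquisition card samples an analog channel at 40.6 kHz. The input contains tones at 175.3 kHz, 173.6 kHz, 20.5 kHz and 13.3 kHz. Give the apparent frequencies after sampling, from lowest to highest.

fs/2 = 20.3 kHz.
175.3 kHz mod fs = 12.9 kHz.
12.9 kHz ≤ fs/2 = 20.3 kHz, appears at 12.9 kHz.
173.6 kHz mod fs = 11.2 kHz.
11.2 kHz ≤ fs/2 = 20.3 kHz, appears at 11.2 kHz.
20.5 kHz > fs/2 = 20.3 kHz, folds to fs − 20.5 kHz = 20.1 kHz.
13.3 kHz ≤ fs/2 = 20.3 kHz, passes unchanged.
Distinct values: {11.2 kHz, 12.9 kHz, 13.3 kHz, 20.1 kHz}.

11.2 kHz, 12.9 kHz, 13.3 kHz, 20.1 kHz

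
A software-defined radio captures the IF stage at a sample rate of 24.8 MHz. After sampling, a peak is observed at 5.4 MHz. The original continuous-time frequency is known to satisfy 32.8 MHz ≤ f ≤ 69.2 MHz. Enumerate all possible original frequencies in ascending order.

44.2 MHz, 55 MHz, 69 MHz

Frequencies that alias to 5.4 MHz are k·fs ± 5.4 MHz for integer k ≥ 0.
k=0: 5.4 MHz.
k=1: 19.4 MHz, 30.2 MHz.
k=2: 44.2 MHz, 55 MHz.
k=3: 69 MHz, 79.8 MHz.
k=4: 93.8 MHz, 104.6 MHz.
Within [32.8 MHz, 69.2 MHz]: 44.2 MHz, 55 MHz, 69 MHz.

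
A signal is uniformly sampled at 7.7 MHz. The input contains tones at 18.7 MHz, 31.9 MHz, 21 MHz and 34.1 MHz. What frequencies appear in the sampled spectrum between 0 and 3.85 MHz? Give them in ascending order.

1.1 MHz, 2.1 MHz, 3.3 MHz

fs/2 = 3.85 MHz.
18.7 MHz mod fs = 3.3 MHz.
3.3 MHz ≤ fs/2 = 3.85 MHz, appears at 3.3 MHz.
31.9 MHz mod fs = 1.1 MHz.
1.1 MHz ≤ fs/2 = 3.85 MHz, appears at 1.1 MHz.
21 MHz mod fs = 5.6 MHz.
5.6 MHz > fs/2 = 3.85 MHz, folds to fs − 5.6 MHz = 2.1 MHz.
34.1 MHz mod fs = 3.3 MHz.
3.3 MHz ≤ fs/2 = 3.85 MHz, appears at 3.3 MHz.
Distinct values: {1.1 MHz, 2.1 MHz, 3.3 MHz}.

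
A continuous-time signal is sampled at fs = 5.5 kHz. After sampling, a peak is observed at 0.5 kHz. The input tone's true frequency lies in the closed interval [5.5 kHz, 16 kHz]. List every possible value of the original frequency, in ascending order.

6 kHz, 10.5 kHz, 11.5 kHz, 16 kHz

Frequencies that alias to 0.5 kHz are k·fs ± 0.5 kHz for integer k ≥ 0.
k=0: 0.5 kHz.
k=1: 5 kHz, 6 kHz.
k=2: 10.5 kHz, 11.5 kHz.
k=3: 16 kHz, 17 kHz.
k=4: 21.5 kHz, 22.5 kHz.
Within [5.5 kHz, 16 kHz]: 6 kHz, 10.5 kHz, 11.5 kHz, 16 kHz.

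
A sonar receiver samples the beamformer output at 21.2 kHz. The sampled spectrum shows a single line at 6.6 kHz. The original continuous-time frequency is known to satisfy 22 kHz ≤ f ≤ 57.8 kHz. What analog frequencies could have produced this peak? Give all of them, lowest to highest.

Frequencies that alias to 6.6 kHz are k·fs ± 6.6 kHz for integer k ≥ 0.
k=0: 6.6 kHz.
k=1: 14.6 kHz, 27.8 kHz.
k=2: 35.8 kHz, 49 kHz.
k=3: 57 kHz, 70.2 kHz.
k=4: 78.2 kHz, 91.4 kHz.
Within [22 kHz, 57.8 kHz]: 27.8 kHz, 35.8 kHz, 49 kHz, 57 kHz.

27.8 kHz, 35.8 kHz, 49 kHz, 57 kHz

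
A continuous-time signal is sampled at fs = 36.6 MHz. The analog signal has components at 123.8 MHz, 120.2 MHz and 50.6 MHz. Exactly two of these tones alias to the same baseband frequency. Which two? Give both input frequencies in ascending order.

fs/2 = 18.3 MHz.
123.8 MHz mod fs = 14 MHz.
14 MHz ≤ fs/2 = 18.3 MHz, appears at 14 MHz.
120.2 MHz mod fs = 10.4 MHz.
10.4 MHz ≤ fs/2 = 18.3 MHz, appears at 10.4 MHz.
50.6 MHz mod fs = 14 MHz.
14 MHz ≤ fs/2 = 18.3 MHz, appears at 14 MHz.
50.6 MHz and 123.8 MHz both map to 14 MHz.

50.6 MHz, 123.8 MHz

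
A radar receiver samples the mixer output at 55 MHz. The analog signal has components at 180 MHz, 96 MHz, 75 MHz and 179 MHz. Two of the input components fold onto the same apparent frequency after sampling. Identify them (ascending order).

fs/2 = 27.5 MHz.
180 MHz mod fs = 15 MHz.
15 MHz ≤ fs/2 = 27.5 MHz, appears at 15 MHz.
96 MHz mod fs = 41 MHz.
41 MHz > fs/2 = 27.5 MHz, folds to fs − 41 MHz = 14 MHz.
75 MHz mod fs = 20 MHz.
20 MHz ≤ fs/2 = 27.5 MHz, appears at 20 MHz.
179 MHz mod fs = 14 MHz.
14 MHz ≤ fs/2 = 27.5 MHz, appears at 14 MHz.
96 MHz and 179 MHz both map to 14 MHz.

96 MHz, 179 MHz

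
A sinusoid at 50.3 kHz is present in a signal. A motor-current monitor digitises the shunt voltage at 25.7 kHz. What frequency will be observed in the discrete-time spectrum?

50.3 kHz mod fs = 24.6 kHz.
24.6 kHz > fs/2 = 12.85 kHz, folds to fs − 24.6 kHz = 1.1 kHz.

1.1 kHz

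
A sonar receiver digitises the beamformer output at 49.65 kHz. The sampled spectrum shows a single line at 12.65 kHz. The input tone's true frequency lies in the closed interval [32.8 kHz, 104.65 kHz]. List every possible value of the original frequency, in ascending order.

Frequencies that alias to 12.65 kHz are k·fs ± 12.65 kHz for integer k ≥ 0.
k=0: 12.65 kHz.
k=1: 37 kHz, 62.3 kHz.
k=2: 86.65 kHz, 111.95 kHz.
k=3: 136.3 kHz, 161.6 kHz.
Within [32.8 kHz, 104.65 kHz]: 37 kHz, 62.3 kHz, 86.65 kHz.

37 kHz, 62.3 kHz, 86.65 kHz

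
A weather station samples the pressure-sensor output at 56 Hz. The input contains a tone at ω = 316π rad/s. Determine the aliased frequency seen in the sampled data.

10 Hz

ω = 316π rad/s → f = ω/(2π) = 158 Hz.
158 Hz mod fs = 46 Hz.
46 Hz > fs/2 = 28 Hz, folds to fs − 46 Hz = 10 Hz.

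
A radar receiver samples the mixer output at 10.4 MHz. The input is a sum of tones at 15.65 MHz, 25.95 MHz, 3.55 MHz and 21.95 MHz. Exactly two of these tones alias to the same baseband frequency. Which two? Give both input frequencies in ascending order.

15.65 MHz, 25.95 MHz

fs/2 = 5.2 MHz.
15.65 MHz mod fs = 5.25 MHz.
5.25 MHz > fs/2 = 5.2 MHz, folds to fs − 5.25 MHz = 5.15 MHz.
25.95 MHz mod fs = 5.15 MHz.
5.15 MHz ≤ fs/2 = 5.2 MHz, appears at 5.15 MHz.
3.55 MHz ≤ fs/2 = 5.2 MHz, passes unchanged.
21.95 MHz mod fs = 1.15 MHz.
1.15 MHz ≤ fs/2 = 5.2 MHz, appears at 1.15 MHz.
15.65 MHz and 25.95 MHz both map to 5.15 MHz.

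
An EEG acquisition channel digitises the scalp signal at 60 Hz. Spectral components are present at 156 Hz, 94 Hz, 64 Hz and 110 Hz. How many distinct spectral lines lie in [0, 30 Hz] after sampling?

4

fs/2 = 30 Hz.
156 Hz mod fs = 36 Hz.
36 Hz > fs/2 = 30 Hz, folds to fs − 36 Hz = 24 Hz.
94 Hz mod fs = 34 Hz.
34 Hz > fs/2 = 30 Hz, folds to fs − 34 Hz = 26 Hz.
64 Hz mod fs = 4 Hz.
4 Hz ≤ fs/2 = 30 Hz, appears at 4 Hz.
110 Hz mod fs = 50 Hz.
50 Hz > fs/2 = 30 Hz, folds to fs − 50 Hz = 10 Hz.
Distinct values: {4 Hz, 10 Hz, 24 Hz, 26 Hz} → 4.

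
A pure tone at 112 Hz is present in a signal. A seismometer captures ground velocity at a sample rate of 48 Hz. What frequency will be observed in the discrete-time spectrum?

112 Hz mod fs = 16 Hz.
16 Hz ≤ fs/2 = 24 Hz, appears at 16 Hz.

16 Hz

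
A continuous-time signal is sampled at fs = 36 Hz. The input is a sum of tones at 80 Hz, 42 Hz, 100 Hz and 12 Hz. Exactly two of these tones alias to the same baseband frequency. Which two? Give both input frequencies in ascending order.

fs/2 = 18 Hz.
80 Hz mod fs = 8 Hz.
8 Hz ≤ fs/2 = 18 Hz, appears at 8 Hz.
42 Hz mod fs = 6 Hz.
6 Hz ≤ fs/2 = 18 Hz, appears at 6 Hz.
100 Hz mod fs = 28 Hz.
28 Hz > fs/2 = 18 Hz, folds to fs − 28 Hz = 8 Hz.
12 Hz ≤ fs/2 = 18 Hz, passes unchanged.
80 Hz and 100 Hz both map to 8 Hz.

80 Hz, 100 Hz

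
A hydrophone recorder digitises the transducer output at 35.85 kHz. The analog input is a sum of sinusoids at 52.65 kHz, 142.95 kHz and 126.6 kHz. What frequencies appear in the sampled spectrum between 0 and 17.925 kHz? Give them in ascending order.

fs/2 = 17.925 kHz.
52.65 kHz mod fs = 16.8 kHz.
16.8 kHz ≤ fs/2 = 17.925 kHz, appears at 16.8 kHz.
142.95 kHz mod fs = 35.4 kHz.
35.4 kHz > fs/2 = 17.925 kHz, folds to fs − 35.4 kHz = 0.45 kHz.
126.6 kHz mod fs = 19.05 kHz.
19.05 kHz > fs/2 = 17.925 kHz, folds to fs − 19.05 kHz = 16.8 kHz.
Distinct values: {0.45 kHz, 16.8 kHz}.

0.45 kHz, 16.8 kHz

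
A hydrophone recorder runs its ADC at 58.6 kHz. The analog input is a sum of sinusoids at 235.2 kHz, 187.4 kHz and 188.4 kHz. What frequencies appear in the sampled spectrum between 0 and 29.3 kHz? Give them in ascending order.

fs/2 = 29.3 kHz.
235.2 kHz mod fs = 0.8 kHz.
0.8 kHz ≤ fs/2 = 29.3 kHz, appears at 0.8 kHz.
187.4 kHz mod fs = 11.6 kHz.
11.6 kHz ≤ fs/2 = 29.3 kHz, appears at 11.6 kHz.
188.4 kHz mod fs = 12.6 kHz.
12.6 kHz ≤ fs/2 = 29.3 kHz, appears at 12.6 kHz.
Distinct values: {0.8 kHz, 11.6 kHz, 12.6 kHz}.

0.8 kHz, 11.6 kHz, 12.6 kHz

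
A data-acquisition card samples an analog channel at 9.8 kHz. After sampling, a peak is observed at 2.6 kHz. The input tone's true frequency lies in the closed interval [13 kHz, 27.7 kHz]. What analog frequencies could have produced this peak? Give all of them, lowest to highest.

17 kHz, 22.2 kHz, 26.8 kHz

Frequencies that alias to 2.6 kHz are k·fs ± 2.6 kHz for integer k ≥ 0.
k=0: 2.6 kHz.
k=1: 7.2 kHz, 12.4 kHz.
k=2: 17 kHz, 22.2 kHz.
k=3: 26.8 kHz, 32 kHz.
k=4: 36.6 kHz, 41.8 kHz.
Within [13 kHz, 27.7 kHz]: 17 kHz, 22.2 kHz, 26.8 kHz.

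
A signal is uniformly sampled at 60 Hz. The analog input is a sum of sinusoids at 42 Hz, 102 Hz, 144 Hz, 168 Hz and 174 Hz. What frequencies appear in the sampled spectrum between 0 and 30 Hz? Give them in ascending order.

fs/2 = 30 Hz.
42 Hz > fs/2 = 30 Hz, folds to fs − 42 Hz = 18 Hz.
102 Hz mod fs = 42 Hz.
42 Hz > fs/2 = 30 Hz, folds to fs − 42 Hz = 18 Hz.
144 Hz mod fs = 24 Hz.
24 Hz ≤ fs/2 = 30 Hz, appears at 24 Hz.
168 Hz mod fs = 48 Hz.
48 Hz > fs/2 = 30 Hz, folds to fs − 48 Hz = 12 Hz.
174 Hz mod fs = 54 Hz.
54 Hz > fs/2 = 30 Hz, folds to fs − 54 Hz = 6 Hz.
Distinct values: {6 Hz, 12 Hz, 18 Hz, 24 Hz}.

6 Hz, 12 Hz, 18 Hz, 24 Hz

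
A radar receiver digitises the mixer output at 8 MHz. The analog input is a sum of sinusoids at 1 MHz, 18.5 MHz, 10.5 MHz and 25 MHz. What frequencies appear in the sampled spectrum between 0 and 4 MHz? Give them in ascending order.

1 MHz, 2.5 MHz

fs/2 = 4 MHz.
1 MHz ≤ fs/2 = 4 MHz, passes unchanged.
18.5 MHz mod fs = 2.5 MHz.
2.5 MHz ≤ fs/2 = 4 MHz, appears at 2.5 MHz.
10.5 MHz mod fs = 2.5 MHz.
2.5 MHz ≤ fs/2 = 4 MHz, appears at 2.5 MHz.
25 MHz mod fs = 1 MHz.
1 MHz ≤ fs/2 = 4 MHz, appears at 1 MHz.
Distinct values: {1 MHz, 2.5 MHz}.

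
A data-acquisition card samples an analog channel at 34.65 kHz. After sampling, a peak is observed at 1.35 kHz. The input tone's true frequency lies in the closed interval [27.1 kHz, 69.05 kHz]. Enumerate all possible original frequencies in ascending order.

33.3 kHz, 36 kHz, 67.95 kHz

Frequencies that alias to 1.35 kHz are k·fs ± 1.35 kHz for integer k ≥ 0.
k=0: 1.35 kHz.
k=1: 33.3 kHz, 36 kHz.
k=2: 67.95 kHz, 70.65 kHz.
k=3: 102.6 kHz, 105.3 kHz.
Within [27.1 kHz, 69.05 kHz]: 33.3 kHz, 36 kHz, 67.95 kHz.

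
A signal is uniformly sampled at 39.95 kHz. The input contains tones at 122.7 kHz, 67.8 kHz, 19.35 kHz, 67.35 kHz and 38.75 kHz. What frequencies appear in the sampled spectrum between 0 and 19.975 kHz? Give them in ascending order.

fs/2 = 19.975 kHz.
122.7 kHz mod fs = 2.85 kHz.
2.85 kHz ≤ fs/2 = 19.975 kHz, appears at 2.85 kHz.
67.8 kHz mod fs = 27.85 kHz.
27.85 kHz > fs/2 = 19.975 kHz, folds to fs − 27.85 kHz = 12.1 kHz.
19.35 kHz ≤ fs/2 = 19.975 kHz, passes unchanged.
67.35 kHz mod fs = 27.4 kHz.
27.4 kHz > fs/2 = 19.975 kHz, folds to fs − 27.4 kHz = 12.55 kHz.
38.75 kHz > fs/2 = 19.975 kHz, folds to fs − 38.75 kHz = 1.2 kHz.
Distinct values: {1.2 kHz, 2.85 kHz, 12.1 kHz, 12.55 kHz, 19.35 kHz}.

1.2 kHz, 2.85 kHz, 12.1 kHz, 12.55 kHz, 19.35 kHz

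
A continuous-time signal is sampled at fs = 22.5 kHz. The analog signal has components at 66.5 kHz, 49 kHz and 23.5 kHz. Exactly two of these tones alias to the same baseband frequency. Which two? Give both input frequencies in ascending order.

fs/2 = 11.25 kHz.
66.5 kHz mod fs = 21.5 kHz.
21.5 kHz > fs/2 = 11.25 kHz, folds to fs − 21.5 kHz = 1 kHz.
49 kHz mod fs = 4 kHz.
4 kHz ≤ fs/2 = 11.25 kHz, appears at 4 kHz.
23.5 kHz mod fs = 1 kHz.
1 kHz ≤ fs/2 = 11.25 kHz, appears at 1 kHz.
23.5 kHz and 66.5 kHz both map to 1 kHz.

23.5 kHz, 66.5 kHz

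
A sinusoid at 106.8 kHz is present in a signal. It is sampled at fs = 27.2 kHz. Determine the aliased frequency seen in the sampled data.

106.8 kHz mod fs = 25.2 kHz.
25.2 kHz > fs/2 = 13.6 kHz, folds to fs − 25.2 kHz = 2 kHz.

2 kHz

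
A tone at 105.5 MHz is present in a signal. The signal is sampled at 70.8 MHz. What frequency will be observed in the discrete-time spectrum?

105.5 MHz mod fs = 34.7 MHz.
34.7 MHz ≤ fs/2 = 35.4 MHz, appears at 34.7 MHz.

34.7 MHz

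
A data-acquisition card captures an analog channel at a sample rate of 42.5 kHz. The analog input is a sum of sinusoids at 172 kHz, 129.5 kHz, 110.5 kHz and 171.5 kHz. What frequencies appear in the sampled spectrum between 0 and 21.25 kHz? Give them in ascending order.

fs/2 = 21.25 kHz.
172 kHz mod fs = 2 kHz.
2 kHz ≤ fs/2 = 21.25 kHz, appears at 2 kHz.
129.5 kHz mod fs = 2 kHz.
2 kHz ≤ fs/2 = 21.25 kHz, appears at 2 kHz.
110.5 kHz mod fs = 25.5 kHz.
25.5 kHz > fs/2 = 21.25 kHz, folds to fs − 25.5 kHz = 17 kHz.
171.5 kHz mod fs = 1.5 kHz.
1.5 kHz ≤ fs/2 = 21.25 kHz, appears at 1.5 kHz.
Distinct values: {1.5 kHz, 2 kHz, 17 kHz}.

1.5 kHz, 2 kHz, 17 kHz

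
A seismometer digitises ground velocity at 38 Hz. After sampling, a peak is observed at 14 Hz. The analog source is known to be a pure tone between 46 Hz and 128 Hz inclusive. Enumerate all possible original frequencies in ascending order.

52 Hz, 62 Hz, 90 Hz, 100 Hz, 128 Hz

Frequencies that alias to 14 Hz are k·fs ± 14 Hz for integer k ≥ 0.
k=0: 14 Hz.
k=1: 24 Hz, 52 Hz.
k=2: 62 Hz, 90 Hz.
k=3: 100 Hz, 128 Hz.
k=4: 138 Hz, 166 Hz.
Within [46 Hz, 128 Hz]: 52 Hz, 62 Hz, 90 Hz, 100 Hz, 128 Hz.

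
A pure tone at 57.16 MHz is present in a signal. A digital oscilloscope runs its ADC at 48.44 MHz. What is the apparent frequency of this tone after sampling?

8.72 MHz

57.16 MHz mod fs = 8.72 MHz.
8.72 MHz ≤ fs/2 = 24.22 MHz, appears at 8.72 MHz.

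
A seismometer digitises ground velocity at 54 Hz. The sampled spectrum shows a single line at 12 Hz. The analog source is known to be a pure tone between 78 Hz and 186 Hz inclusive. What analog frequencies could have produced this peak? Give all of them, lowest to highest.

Frequencies that alias to 12 Hz are k·fs ± 12 Hz for integer k ≥ 0.
k=0: 12 Hz.
k=1: 42 Hz, 66 Hz.
k=2: 96 Hz, 120 Hz.
k=3: 150 Hz, 174 Hz.
k=4: 204 Hz, 228 Hz.
Within [78 Hz, 186 Hz]: 96 Hz, 120 Hz, 150 Hz, 174 Hz.

96 Hz, 120 Hz, 150 Hz, 174 Hz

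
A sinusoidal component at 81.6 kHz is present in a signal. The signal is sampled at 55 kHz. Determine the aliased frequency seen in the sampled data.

26.6 kHz

81.6 kHz mod fs = 26.6 kHz.
26.6 kHz ≤ fs/2 = 27.5 kHz, appears at 26.6 kHz.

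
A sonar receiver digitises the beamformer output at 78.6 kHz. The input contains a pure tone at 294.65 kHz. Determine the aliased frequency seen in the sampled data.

19.75 kHz

294.65 kHz mod fs = 58.85 kHz.
58.85 kHz > fs/2 = 39.3 kHz, folds to fs − 58.85 kHz = 19.75 kHz.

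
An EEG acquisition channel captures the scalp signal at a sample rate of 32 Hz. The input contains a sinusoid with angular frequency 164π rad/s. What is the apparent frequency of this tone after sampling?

14 Hz

ω = 164π rad/s → f = ω/(2π) = 82 Hz.
82 Hz mod fs = 18 Hz.
18 Hz > fs/2 = 16 Hz, folds to fs − 18 Hz = 14 Hz.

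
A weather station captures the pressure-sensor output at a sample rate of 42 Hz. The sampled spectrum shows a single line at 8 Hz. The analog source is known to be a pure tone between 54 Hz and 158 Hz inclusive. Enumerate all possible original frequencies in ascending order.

76 Hz, 92 Hz, 118 Hz, 134 Hz

Frequencies that alias to 8 Hz are k·fs ± 8 Hz for integer k ≥ 0.
k=0: 8 Hz.
k=1: 34 Hz, 50 Hz.
k=2: 76 Hz, 92 Hz.
k=3: 118 Hz, 134 Hz.
k=4: 160 Hz, 176 Hz.
Within [54 Hz, 158 Hz]: 76 Hz, 92 Hz, 118 Hz, 134 Hz.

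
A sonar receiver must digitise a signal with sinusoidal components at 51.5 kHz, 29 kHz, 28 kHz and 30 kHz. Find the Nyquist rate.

103 kHz

Highest-frequency component: 51.5 kHz.
Nyquist rate = 2 × 51.5 kHz = 103 kHz.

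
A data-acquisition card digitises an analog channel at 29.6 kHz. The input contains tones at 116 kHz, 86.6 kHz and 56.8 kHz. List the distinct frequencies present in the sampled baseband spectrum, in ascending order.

2.2 kHz, 2.4 kHz

fs/2 = 14.8 kHz.
116 kHz mod fs = 27.2 kHz.
27.2 kHz > fs/2 = 14.8 kHz, folds to fs − 27.2 kHz = 2.4 kHz.
86.6 kHz mod fs = 27.4 kHz.
27.4 kHz > fs/2 = 14.8 kHz, folds to fs − 27.4 kHz = 2.2 kHz.
56.8 kHz mod fs = 27.2 kHz.
27.2 kHz > fs/2 = 14.8 kHz, folds to fs − 27.2 kHz = 2.4 kHz.
Distinct values: {2.2 kHz, 2.4 kHz}.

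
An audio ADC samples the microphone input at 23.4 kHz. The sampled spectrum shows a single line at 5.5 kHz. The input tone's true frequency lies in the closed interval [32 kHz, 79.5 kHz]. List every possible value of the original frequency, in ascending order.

Frequencies that alias to 5.5 kHz are k·fs ± 5.5 kHz for integer k ≥ 0.
k=0: 5.5 kHz.
k=1: 17.9 kHz, 28.9 kHz.
k=2: 41.3 kHz, 52.3 kHz.
k=3: 64.7 kHz, 75.7 kHz.
k=4: 88.1 kHz, 99.1 kHz.
Within [32 kHz, 79.5 kHz]: 41.3 kHz, 52.3 kHz, 64.7 kHz, 75.7 kHz.

41.3 kHz, 52.3 kHz, 64.7 kHz, 75.7 kHz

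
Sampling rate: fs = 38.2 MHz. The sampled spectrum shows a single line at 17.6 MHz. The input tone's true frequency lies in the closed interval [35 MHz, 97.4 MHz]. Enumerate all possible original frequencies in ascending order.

Frequencies that alias to 17.6 MHz are k·fs ± 17.6 MHz for integer k ≥ 0.
k=0: 17.6 MHz.
k=1: 20.6 MHz, 55.8 MHz.
k=2: 58.8 MHz, 94 MHz.
k=3: 97 MHz, 132.2 MHz.
k=4: 135.2 MHz, 170.4 MHz.
Within [35 MHz, 97.4 MHz]: 55.8 MHz, 58.8 MHz, 94 MHz, 97 MHz.

55.8 MHz, 58.8 MHz, 94 MHz, 97 MHz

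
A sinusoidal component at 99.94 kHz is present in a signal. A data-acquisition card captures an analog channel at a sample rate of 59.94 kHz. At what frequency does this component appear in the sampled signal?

99.94 kHz mod fs = 40 kHz.
40 kHz > fs/2 = 29.97 kHz, folds to fs − 40 kHz = 19.94 kHz.

19.94 kHz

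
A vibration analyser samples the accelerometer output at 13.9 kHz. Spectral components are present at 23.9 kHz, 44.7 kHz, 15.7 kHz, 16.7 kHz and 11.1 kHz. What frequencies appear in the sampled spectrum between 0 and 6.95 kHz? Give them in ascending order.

fs/2 = 6.95 kHz.
23.9 kHz mod fs = 10 kHz.
10 kHz > fs/2 = 6.95 kHz, folds to fs − 10 kHz = 3.9 kHz.
44.7 kHz mod fs = 3 kHz.
3 kHz ≤ fs/2 = 6.95 kHz, appears at 3 kHz.
15.7 kHz mod fs = 1.8 kHz.
1.8 kHz ≤ fs/2 = 6.95 kHz, appears at 1.8 kHz.
16.7 kHz mod fs = 2.8 kHz.
2.8 kHz ≤ fs/2 = 6.95 kHz, appears at 2.8 kHz.
11.1 kHz > fs/2 = 6.95 kHz, folds to fs − 11.1 kHz = 2.8 kHz.
Distinct values: {1.8 kHz, 2.8 kHz, 3 kHz, 3.9 kHz}.

1.8 kHz, 2.8 kHz, 3 kHz, 3.9 kHz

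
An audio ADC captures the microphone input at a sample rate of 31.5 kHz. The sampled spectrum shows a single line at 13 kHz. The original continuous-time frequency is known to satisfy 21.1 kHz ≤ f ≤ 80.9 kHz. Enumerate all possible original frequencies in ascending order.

44.5 kHz, 50 kHz, 76 kHz

Frequencies that alias to 13 kHz are k·fs ± 13 kHz for integer k ≥ 0.
k=0: 13 kHz.
k=1: 18.5 kHz, 44.5 kHz.
k=2: 50 kHz, 76 kHz.
k=3: 81.5 kHz, 107.5 kHz.
Within [21.1 kHz, 80.9 kHz]: 44.5 kHz, 50 kHz, 76 kHz.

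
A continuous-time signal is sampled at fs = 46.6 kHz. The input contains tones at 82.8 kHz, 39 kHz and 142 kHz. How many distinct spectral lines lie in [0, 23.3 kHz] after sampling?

fs/2 = 23.3 kHz.
82.8 kHz mod fs = 36.2 kHz.
36.2 kHz > fs/2 = 23.3 kHz, folds to fs − 36.2 kHz = 10.4 kHz.
39 kHz > fs/2 = 23.3 kHz, folds to fs − 39 kHz = 7.6 kHz.
142 kHz mod fs = 2.2 kHz.
2.2 kHz ≤ fs/2 = 23.3 kHz, appears at 2.2 kHz.
Distinct values: {2.2 kHz, 7.6 kHz, 10.4 kHz} → 3.

3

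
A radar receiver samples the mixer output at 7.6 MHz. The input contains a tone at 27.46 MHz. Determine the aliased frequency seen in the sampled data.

27.46 MHz mod fs = 4.66 MHz.
4.66 MHz > fs/2 = 3.8 MHz, folds to fs − 4.66 MHz = 2.94 MHz.

2.94 MHz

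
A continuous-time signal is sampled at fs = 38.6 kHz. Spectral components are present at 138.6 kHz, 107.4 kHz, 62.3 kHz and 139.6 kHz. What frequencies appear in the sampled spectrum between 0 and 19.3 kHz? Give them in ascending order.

fs/2 = 19.3 kHz.
138.6 kHz mod fs = 22.8 kHz.
22.8 kHz > fs/2 = 19.3 kHz, folds to fs − 22.8 kHz = 15.8 kHz.
107.4 kHz mod fs = 30.2 kHz.
30.2 kHz > fs/2 = 19.3 kHz, folds to fs − 30.2 kHz = 8.4 kHz.
62.3 kHz mod fs = 23.7 kHz.
23.7 kHz > fs/2 = 19.3 kHz, folds to fs − 23.7 kHz = 14.9 kHz.
139.6 kHz mod fs = 23.8 kHz.
23.8 kHz > fs/2 = 19.3 kHz, folds to fs − 23.8 kHz = 14.8 kHz.
Distinct values: {8.4 kHz, 14.8 kHz, 14.9 kHz, 15.8 kHz}.

8.4 kHz, 14.8 kHz, 14.9 kHz, 15.8 kHz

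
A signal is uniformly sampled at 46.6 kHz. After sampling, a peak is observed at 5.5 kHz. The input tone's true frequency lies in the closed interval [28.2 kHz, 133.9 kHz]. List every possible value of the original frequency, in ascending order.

41.1 kHz, 52.1 kHz, 87.7 kHz, 98.7 kHz

Frequencies that alias to 5.5 kHz are k·fs ± 5.5 kHz for integer k ≥ 0.
k=0: 5.5 kHz.
k=1: 41.1 kHz, 52.1 kHz.
k=2: 87.7 kHz, 98.7 kHz.
k=3: 134.3 kHz, 145.3 kHz.
Within [28.2 kHz, 133.9 kHz]: 41.1 kHz, 52.1 kHz, 87.7 kHz, 98.7 kHz.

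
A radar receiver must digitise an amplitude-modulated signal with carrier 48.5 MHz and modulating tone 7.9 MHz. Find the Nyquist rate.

112.8 MHz

AM sidebands sit at fc ± fm = 40.6 MHz and 56.4 MHz.
Highest-frequency component: 56.4 MHz.
Nyquist rate = 2 × 56.4 MHz = 112.8 MHz.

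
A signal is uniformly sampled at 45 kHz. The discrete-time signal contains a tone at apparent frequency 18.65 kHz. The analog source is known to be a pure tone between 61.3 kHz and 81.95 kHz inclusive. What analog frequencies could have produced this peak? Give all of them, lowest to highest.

Frequencies that alias to 18.65 kHz are k·fs ± 18.65 kHz for integer k ≥ 0.
k=0: 18.65 kHz.
k=1: 26.35 kHz, 63.65 kHz.
k=2: 71.35 kHz, 108.65 kHz.
k=3: 116.35 kHz, 153.65 kHz.
Within [61.3 kHz, 81.95 kHz]: 63.65 kHz, 71.35 kHz.

63.65 kHz, 71.35 kHz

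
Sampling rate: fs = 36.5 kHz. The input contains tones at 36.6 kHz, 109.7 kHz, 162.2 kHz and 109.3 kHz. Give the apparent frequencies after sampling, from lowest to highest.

fs/2 = 18.25 kHz.
36.6 kHz mod fs = 0.1 kHz.
0.1 kHz ≤ fs/2 = 18.25 kHz, appears at 0.1 kHz.
109.7 kHz mod fs = 0.2 kHz.
0.2 kHz ≤ fs/2 = 18.25 kHz, appears at 0.2 kHz.
162.2 kHz mod fs = 16.2 kHz.
16.2 kHz ≤ fs/2 = 18.25 kHz, appears at 16.2 kHz.
109.3 kHz mod fs = 36.3 kHz.
36.3 kHz > fs/2 = 18.25 kHz, folds to fs − 36.3 kHz = 0.2 kHz.
Distinct values: {0.1 kHz, 0.2 kHz, 16.2 kHz}.

0.1 kHz, 0.2 kHz, 16.2 kHz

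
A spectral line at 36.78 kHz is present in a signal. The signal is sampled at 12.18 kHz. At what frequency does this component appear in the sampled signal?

36.78 kHz mod fs = 0.24 kHz.
0.24 kHz ≤ fs/2 = 6.09 kHz, appears at 0.24 kHz.

0.24 kHz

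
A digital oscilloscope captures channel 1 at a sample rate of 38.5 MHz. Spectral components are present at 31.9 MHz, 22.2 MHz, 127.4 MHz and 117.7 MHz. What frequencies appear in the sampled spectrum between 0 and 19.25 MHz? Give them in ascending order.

fs/2 = 19.25 MHz.
31.9 MHz > fs/2 = 19.25 MHz, folds to fs − 31.9 MHz = 6.6 MHz.
22.2 MHz > fs/2 = 19.25 MHz, folds to fs − 22.2 MHz = 16.3 MHz.
127.4 MHz mod fs = 11.9 MHz.
11.9 MHz ≤ fs/2 = 19.25 MHz, appears at 11.9 MHz.
117.7 MHz mod fs = 2.2 MHz.
2.2 MHz ≤ fs/2 = 19.25 MHz, appears at 2.2 MHz.
Distinct values: {2.2 MHz, 6.6 MHz, 11.9 MHz, 16.3 MHz}.

2.2 MHz, 6.6 MHz, 11.9 MHz, 16.3 MHz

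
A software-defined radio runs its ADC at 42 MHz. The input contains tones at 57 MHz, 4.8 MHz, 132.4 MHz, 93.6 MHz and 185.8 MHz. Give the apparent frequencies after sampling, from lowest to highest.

fs/2 = 21 MHz.
57 MHz mod fs = 15 MHz.
15 MHz ≤ fs/2 = 21 MHz, appears at 15 MHz.
4.8 MHz ≤ fs/2 = 21 MHz, passes unchanged.
132.4 MHz mod fs = 6.4 MHz.
6.4 MHz ≤ fs/2 = 21 MHz, appears at 6.4 MHz.
93.6 MHz mod fs = 9.6 MHz.
9.6 MHz ≤ fs/2 = 21 MHz, appears at 9.6 MHz.
185.8 MHz mod fs = 17.8 MHz.
17.8 MHz ≤ fs/2 = 21 MHz, appears at 17.8 MHz.
Distinct values: {4.8 MHz, 6.4 MHz, 9.6 MHz, 15 MHz, 17.8 MHz}.

4.8 MHz, 6.4 MHz, 9.6 MHz, 15 MHz, 17.8 MHz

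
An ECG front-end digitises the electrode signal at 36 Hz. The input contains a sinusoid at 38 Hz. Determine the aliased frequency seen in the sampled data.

38 Hz mod fs = 2 Hz.
2 Hz ≤ fs/2 = 18 Hz, appears at 2 Hz.

2 Hz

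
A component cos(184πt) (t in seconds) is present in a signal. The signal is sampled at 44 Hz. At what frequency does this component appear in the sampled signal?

4 Hz

ω = 184π rad/s → f = ω/(2π) = 92 Hz.
92 Hz mod fs = 4 Hz.
4 Hz ≤ fs/2 = 22 Hz, appears at 4 Hz.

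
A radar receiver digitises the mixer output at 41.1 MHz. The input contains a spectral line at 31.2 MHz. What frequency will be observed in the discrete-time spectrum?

31.2 MHz > fs/2 = 20.55 MHz, folds to fs − 31.2 MHz = 9.9 MHz.

9.9 MHz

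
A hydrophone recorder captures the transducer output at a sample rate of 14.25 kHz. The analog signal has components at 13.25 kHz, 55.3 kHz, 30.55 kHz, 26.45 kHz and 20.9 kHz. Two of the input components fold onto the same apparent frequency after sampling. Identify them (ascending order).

fs/2 = 7.125 kHz.
13.25 kHz > fs/2 = 7.125 kHz, folds to fs − 13.25 kHz = 1 kHz.
55.3 kHz mod fs = 12.55 kHz.
12.55 kHz > fs/2 = 7.125 kHz, folds to fs − 12.55 kHz = 1.7 kHz.
30.55 kHz mod fs = 2.05 kHz.
2.05 kHz ≤ fs/2 = 7.125 kHz, appears at 2.05 kHz.
26.45 kHz mod fs = 12.2 kHz.
12.2 kHz > fs/2 = 7.125 kHz, folds to fs − 12.2 kHz = 2.05 kHz.
20.9 kHz mod fs = 6.65 kHz.
6.65 kHz ≤ fs/2 = 7.125 kHz, appears at 6.65 kHz.
26.45 kHz and 30.55 kHz both map to 2.05 kHz.

26.45 kHz, 30.55 kHz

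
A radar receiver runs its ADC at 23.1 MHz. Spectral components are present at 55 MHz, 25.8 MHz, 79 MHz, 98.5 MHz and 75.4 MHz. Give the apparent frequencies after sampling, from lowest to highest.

2.7 MHz, 6.1 MHz, 8.8 MHz, 9.7 MHz

fs/2 = 11.55 MHz.
55 MHz mod fs = 8.8 MHz.
8.8 MHz ≤ fs/2 = 11.55 MHz, appears at 8.8 MHz.
25.8 MHz mod fs = 2.7 MHz.
2.7 MHz ≤ fs/2 = 11.55 MHz, appears at 2.7 MHz.
79 MHz mod fs = 9.7 MHz.
9.7 MHz ≤ fs/2 = 11.55 MHz, appears at 9.7 MHz.
98.5 MHz mod fs = 6.1 MHz.
6.1 MHz ≤ fs/2 = 11.55 MHz, appears at 6.1 MHz.
75.4 MHz mod fs = 6.1 MHz.
6.1 MHz ≤ fs/2 = 11.55 MHz, appears at 6.1 MHz.
Distinct values: {2.7 MHz, 6.1 MHz, 8.8 MHz, 9.7 MHz}.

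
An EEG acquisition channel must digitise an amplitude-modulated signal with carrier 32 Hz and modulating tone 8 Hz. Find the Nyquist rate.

80 Hz

AM sidebands sit at fc ± fm = 24 Hz and 40 Hz.
Highest-frequency component: 40 Hz.
Nyquist rate = 2 × 40 Hz = 80 Hz.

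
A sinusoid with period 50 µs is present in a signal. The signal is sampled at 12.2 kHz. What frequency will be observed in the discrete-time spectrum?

T = 50 µs → f = 1/T = 20 kHz.
20 kHz mod fs = 7.8 kHz.
7.8 kHz > fs/2 = 6.1 kHz, folds to fs − 7.8 kHz = 4.4 kHz.

4.4 kHz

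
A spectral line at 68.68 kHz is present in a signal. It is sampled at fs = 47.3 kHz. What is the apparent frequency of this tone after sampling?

68.68 kHz mod fs = 21.38 kHz.
21.38 kHz ≤ fs/2 = 23.65 kHz, appears at 21.38 kHz.

21.38 kHz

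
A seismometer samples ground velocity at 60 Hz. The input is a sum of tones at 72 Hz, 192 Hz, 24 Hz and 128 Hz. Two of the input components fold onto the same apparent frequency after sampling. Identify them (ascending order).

fs/2 = 30 Hz.
72 Hz mod fs = 12 Hz.
12 Hz ≤ fs/2 = 30 Hz, appears at 12 Hz.
192 Hz mod fs = 12 Hz.
12 Hz ≤ fs/2 = 30 Hz, appears at 12 Hz.
24 Hz ≤ fs/2 = 30 Hz, passes unchanged.
128 Hz mod fs = 8 Hz.
8 Hz ≤ fs/2 = 30 Hz, appears at 8 Hz.
72 Hz and 192 Hz both map to 12 Hz.

72 Hz, 192 Hz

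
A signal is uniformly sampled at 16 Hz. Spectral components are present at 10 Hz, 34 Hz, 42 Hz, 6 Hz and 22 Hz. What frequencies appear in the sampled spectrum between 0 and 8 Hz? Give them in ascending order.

2 Hz, 6 Hz

fs/2 = 8 Hz.
10 Hz > fs/2 = 8 Hz, folds to fs − 10 Hz = 6 Hz.
34 Hz mod fs = 2 Hz.
2 Hz ≤ fs/2 = 8 Hz, appears at 2 Hz.
42 Hz mod fs = 10 Hz.
10 Hz > fs/2 = 8 Hz, folds to fs − 10 Hz = 6 Hz.
6 Hz ≤ fs/2 = 8 Hz, passes unchanged.
22 Hz mod fs = 6 Hz.
6 Hz ≤ fs/2 = 8 Hz, appears at 6 Hz.
Distinct values: {2 Hz, 6 Hz}.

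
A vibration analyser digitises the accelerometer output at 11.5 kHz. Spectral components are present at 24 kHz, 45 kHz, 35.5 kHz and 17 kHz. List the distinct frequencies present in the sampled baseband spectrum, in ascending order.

fs/2 = 5.75 kHz.
24 kHz mod fs = 1 kHz.
1 kHz ≤ fs/2 = 5.75 kHz, appears at 1 kHz.
45 kHz mod fs = 10.5 kHz.
10.5 kHz > fs/2 = 5.75 kHz, folds to fs − 10.5 kHz = 1 kHz.
35.5 kHz mod fs = 1 kHz.
1 kHz ≤ fs/2 = 5.75 kHz, appears at 1 kHz.
17 kHz mod fs = 5.5 kHz.
5.5 kHz ≤ fs/2 = 5.75 kHz, appears at 5.5 kHz.
Distinct values: {1 kHz, 5.5 kHz}.

1 kHz, 5.5 kHz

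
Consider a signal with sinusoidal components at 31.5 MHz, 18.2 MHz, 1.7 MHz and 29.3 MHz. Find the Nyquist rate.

Highest-frequency component: 31.5 MHz.
Nyquist rate = 2 × 31.5 MHz = 63 MHz.

63 MHz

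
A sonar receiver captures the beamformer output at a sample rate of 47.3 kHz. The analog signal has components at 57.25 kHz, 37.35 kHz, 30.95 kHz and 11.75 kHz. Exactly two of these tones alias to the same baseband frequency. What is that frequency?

9.95 kHz

fs/2 = 23.65 kHz.
57.25 kHz mod fs = 9.95 kHz.
9.95 kHz ≤ fs/2 = 23.65 kHz, appears at 9.95 kHz.
37.35 kHz > fs/2 = 23.65 kHz, folds to fs − 37.35 kHz = 9.95 kHz.
30.95 kHz > fs/2 = 23.65 kHz, folds to fs − 30.95 kHz = 16.35 kHz.
11.75 kHz ≤ fs/2 = 23.65 kHz, passes unchanged.
37.35 kHz and 57.25 kHz both map to 9.95 kHz.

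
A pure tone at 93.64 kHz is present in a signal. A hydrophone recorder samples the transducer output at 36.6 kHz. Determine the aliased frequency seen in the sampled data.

93.64 kHz mod fs = 20.44 kHz.
20.44 kHz > fs/2 = 18.3 kHz, folds to fs − 20.44 kHz = 16.16 kHz.

16.16 kHz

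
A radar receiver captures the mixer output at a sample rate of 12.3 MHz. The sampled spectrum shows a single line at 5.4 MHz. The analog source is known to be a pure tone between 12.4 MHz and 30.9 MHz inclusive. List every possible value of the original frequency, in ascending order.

Frequencies that alias to 5.4 MHz are k·fs ± 5.4 MHz for integer k ≥ 0.
k=0: 5.4 MHz.
k=1: 6.9 MHz, 17.7 MHz.
k=2: 19.2 MHz, 30 MHz.
k=3: 31.5 MHz, 42.3 MHz.
Within [12.4 MHz, 30.9 MHz]: 17.7 MHz, 19.2 MHz, 30 MHz.

17.7 MHz, 19.2 MHz, 30 MHz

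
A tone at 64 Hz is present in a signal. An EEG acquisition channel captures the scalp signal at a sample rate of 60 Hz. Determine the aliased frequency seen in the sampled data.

4 Hz

64 Hz mod fs = 4 Hz.
4 Hz ≤ fs/2 = 30 Hz, appears at 4 Hz.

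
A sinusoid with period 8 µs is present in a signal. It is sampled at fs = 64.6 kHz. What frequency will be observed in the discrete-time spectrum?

T = 8 µs → f = 1/T = 125 kHz.
125 kHz mod fs = 60.4 kHz.
60.4 kHz > fs/2 = 32.3 kHz, folds to fs − 60.4 kHz = 4.2 kHz.

4.2 kHz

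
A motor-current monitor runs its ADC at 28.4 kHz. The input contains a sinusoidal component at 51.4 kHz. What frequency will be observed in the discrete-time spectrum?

5.4 kHz

51.4 kHz mod fs = 23 kHz.
23 kHz > fs/2 = 14.2 kHz, folds to fs − 23 kHz = 5.4 kHz.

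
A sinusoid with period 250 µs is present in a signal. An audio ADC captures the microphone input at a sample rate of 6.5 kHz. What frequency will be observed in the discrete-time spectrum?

2.5 kHz

T = 250 µs → f = 1/T = 4 kHz.
4 kHz > fs/2 = 3.25 kHz, folds to fs − 4 kHz = 2.5 kHz.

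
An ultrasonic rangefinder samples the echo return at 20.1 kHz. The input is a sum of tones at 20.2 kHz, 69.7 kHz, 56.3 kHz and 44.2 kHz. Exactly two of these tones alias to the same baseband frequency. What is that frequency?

4 kHz

fs/2 = 10.05 kHz.
20.2 kHz mod fs = 0.1 kHz.
0.1 kHz ≤ fs/2 = 10.05 kHz, appears at 0.1 kHz.
69.7 kHz mod fs = 9.4 kHz.
9.4 kHz ≤ fs/2 = 10.05 kHz, appears at 9.4 kHz.
56.3 kHz mod fs = 16.1 kHz.
16.1 kHz > fs/2 = 10.05 kHz, folds to fs − 16.1 kHz = 4 kHz.
44.2 kHz mod fs = 4 kHz.
4 kHz ≤ fs/2 = 10.05 kHz, appears at 4 kHz.
44.2 kHz and 56.3 kHz both map to 4 kHz.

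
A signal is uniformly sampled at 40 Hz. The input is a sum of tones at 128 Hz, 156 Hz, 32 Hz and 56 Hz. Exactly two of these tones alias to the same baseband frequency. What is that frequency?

8 Hz

fs/2 = 20 Hz.
128 Hz mod fs = 8 Hz.
8 Hz ≤ fs/2 = 20 Hz, appears at 8 Hz.
156 Hz mod fs = 36 Hz.
36 Hz > fs/2 = 20 Hz, folds to fs − 36 Hz = 4 Hz.
32 Hz > fs/2 = 20 Hz, folds to fs − 32 Hz = 8 Hz.
56 Hz mod fs = 16 Hz.
16 Hz ≤ fs/2 = 20 Hz, appears at 16 Hz.
32 Hz and 128 Hz both map to 8 Hz.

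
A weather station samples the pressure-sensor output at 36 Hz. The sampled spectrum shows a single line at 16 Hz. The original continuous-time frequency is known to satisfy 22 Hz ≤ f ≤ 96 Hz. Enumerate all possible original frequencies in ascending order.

Frequencies that alias to 16 Hz are k·fs ± 16 Hz for integer k ≥ 0.
k=0: 16 Hz.
k=1: 20 Hz, 52 Hz.
k=2: 56 Hz, 88 Hz.
k=3: 92 Hz, 124 Hz.
k=4: 128 Hz, 160 Hz.
Within [22 Hz, 96 Hz]: 52 Hz, 56 Hz, 88 Hz, 92 Hz.

52 Hz, 56 Hz, 88 Hz, 92 Hz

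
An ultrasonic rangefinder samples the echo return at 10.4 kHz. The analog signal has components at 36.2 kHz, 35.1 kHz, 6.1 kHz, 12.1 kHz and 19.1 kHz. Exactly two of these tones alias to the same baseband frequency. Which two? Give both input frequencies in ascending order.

fs/2 = 5.2 kHz.
36.2 kHz mod fs = 5 kHz.
5 kHz ≤ fs/2 = 5.2 kHz, appears at 5 kHz.
35.1 kHz mod fs = 3.9 kHz.
3.9 kHz ≤ fs/2 = 5.2 kHz, appears at 3.9 kHz.
6.1 kHz > fs/2 = 5.2 kHz, folds to fs − 6.1 kHz = 4.3 kHz.
12.1 kHz mod fs = 1.7 kHz.
1.7 kHz ≤ fs/2 = 5.2 kHz, appears at 1.7 kHz.
19.1 kHz mod fs = 8.7 kHz.
8.7 kHz > fs/2 = 5.2 kHz, folds to fs − 8.7 kHz = 1.7 kHz.
12.1 kHz and 19.1 kHz both map to 1.7 kHz.

12.1 kHz, 19.1 kHz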